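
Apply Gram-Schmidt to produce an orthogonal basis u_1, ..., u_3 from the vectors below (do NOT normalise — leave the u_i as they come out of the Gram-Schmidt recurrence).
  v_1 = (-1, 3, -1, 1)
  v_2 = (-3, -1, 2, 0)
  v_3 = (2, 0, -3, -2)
Orthogonal basis:
  u_1 = (-1, 3, -1, 1)
  u_2 = (-19/6, -1/2, 11/6, 1/6)
  u_3 = (-37/41, -8/41, -119/82, -145/82)

Apply the Gram-Schmidt recurrence
  u_1 = v_1
  u_i = v_i − Σ_{j<i} ((v_i · u_j) / (u_j · u_j)) · u_j.

Step by step this gives:
  u_1 = (-1, 3, -1, 1)
  u_2 = (-19/6, -1/2, 11/6, 1/6)
  u_3 = (-37/41, -8/41, -119/82, -145/82)

Orthogonality check:
  u_2 · u_1 = 0 (should be 0)
  u_3 · u_1 = 0 (should be 0)
  u_3 · u_2 = 0 (should be 0)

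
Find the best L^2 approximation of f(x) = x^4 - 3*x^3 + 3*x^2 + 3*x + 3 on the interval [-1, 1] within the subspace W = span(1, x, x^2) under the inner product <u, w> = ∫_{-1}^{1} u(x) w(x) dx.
g(x) = 27*x^2/7 + 6*x/5 + 102/35

The best approximation g ∈ W is the orthogonal projection of f onto W. Writing g = a_0 + a_1 x + a_2 x^2, the coefficients solve the normal equations G · a = b where
  G_{ij} = <φ_i, φ_j> and b_i = <f, φ_i>, with φ_0 = 1, φ_1 = x, φ_2 = x^2.
G =
  [2, 0, 2/3]
  [0, 2/3, 0]
  [2/3, 0, 2/5],
b = (42/5, 4/5, 122/35).
Solving gives a_0 = 102/35, a_1 = 6/5, a_2 = 27/7, so
  g(x) = 27*x^2/7 + 6*x/5 + 102/35.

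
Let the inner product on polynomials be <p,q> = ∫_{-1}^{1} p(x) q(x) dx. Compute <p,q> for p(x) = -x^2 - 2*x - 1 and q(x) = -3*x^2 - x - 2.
<p,q> = 148/15

Expand the product: p(x)·q(x) = 3*x^4 + 7*x^3 + 7*x^2 + 5*x + 2.
∫_{-1}^{1} of each monomial x^k gives [2/(k+1) if k even, 0 if k odd]. Integrating term-by-term (or equivalently evaluating the antiderivative F(x) = 3*x^5/5 + 7*x^4/4 + 7*x^3/3 + 5*x^2/2 + 2*x at the endpoints):
  F(1) − F(−1) = 551/60 − (-41/60) = 148/15.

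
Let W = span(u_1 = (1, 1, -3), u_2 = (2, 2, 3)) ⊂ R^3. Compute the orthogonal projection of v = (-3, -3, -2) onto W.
proj_W(v) = (-3, -3, -2)

Set up U = [u_1 | ... | u_2] ∈ R^(3×2). The projector onto W = col(U) is P = U (U^T U)^(-1) U^T.
Compute U^T U =
  [11, -5]
  [-5, 17],
and U^T v = (0, -18).
Solve U^T U · c = U^T v for the coefficients: c = (-5/9, -11/9). The projection is proj_W(v) = U c.
Check: (v - proj_W(v)) · u_1 = 0  (should be 0).
Check: (v - proj_W(v)) · u_2 = 0  (should be 0).
Result: proj_W(v) = (-3, -3, -2).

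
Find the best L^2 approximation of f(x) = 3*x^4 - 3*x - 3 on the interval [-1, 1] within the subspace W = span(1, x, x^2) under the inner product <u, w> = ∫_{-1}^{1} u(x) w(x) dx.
g(x) = 18*x^2/7 - 3*x - 114/35

The best approximation g ∈ W is the orthogonal projection of f onto W. Writing g = a_0 + a_1 x + a_2 x^2, the coefficients solve the normal equations G · a = b where
  G_{ij} = <φ_i, φ_j> and b_i = <f, φ_i>, with φ_0 = 1, φ_1 = x, φ_2 = x^2.
G =
  [2, 0, 2/3]
  [0, 2/3, 0]
  [2/3, 0, 2/5],
b = (-24/5, -2, -8/7).
Solving gives a_0 = -114/35, a_1 = -3, a_2 = 18/7, so
  g(x) = 18*x^2/7 - 3*x - 114/35.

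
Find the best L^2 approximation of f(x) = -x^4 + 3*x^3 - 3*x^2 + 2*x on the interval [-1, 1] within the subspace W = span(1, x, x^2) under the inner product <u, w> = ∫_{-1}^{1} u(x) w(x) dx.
g(x) = -27*x^2/7 + 19*x/5 + 3/35

The best approximation g ∈ W is the orthogonal projection of f onto W. Writing g = a_0 + a_1 x + a_2 x^2, the coefficients solve the normal equations G · a = b where
  G_{ij} = <φ_i, φ_j> and b_i = <f, φ_i>, with φ_0 = 1, φ_1 = x, φ_2 = x^2.
G =
  [2, 0, 2/3]
  [0, 2/3, 0]
  [2/3, 0, 2/5],
b = (-12/5, 38/15, -52/35).
Solving gives a_0 = 3/35, a_1 = 19/5, a_2 = -27/7, so
  g(x) = -27*x^2/7 + 19*x/5 + 3/35.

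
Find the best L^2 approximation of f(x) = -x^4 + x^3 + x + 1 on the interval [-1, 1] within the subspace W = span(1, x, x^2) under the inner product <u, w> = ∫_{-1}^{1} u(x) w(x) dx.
g(x) = -6*x^2/7 + 8*x/5 + 38/35

The best approximation g ∈ W is the orthogonal projection of f onto W. Writing g = a_0 + a_1 x + a_2 x^2, the coefficients solve the normal equations G · a = b where
  G_{ij} = <φ_i, φ_j> and b_i = <f, φ_i>, with φ_0 = 1, φ_1 = x, φ_2 = x^2.
G =
  [2, 0, 2/3]
  [0, 2/3, 0]
  [2/3, 0, 2/5],
b = (8/5, 16/15, 8/21).
Solving gives a_0 = 38/35, a_1 = 8/5, a_2 = -6/7, so
  g(x) = -6*x^2/7 + 8*x/5 + 38/35.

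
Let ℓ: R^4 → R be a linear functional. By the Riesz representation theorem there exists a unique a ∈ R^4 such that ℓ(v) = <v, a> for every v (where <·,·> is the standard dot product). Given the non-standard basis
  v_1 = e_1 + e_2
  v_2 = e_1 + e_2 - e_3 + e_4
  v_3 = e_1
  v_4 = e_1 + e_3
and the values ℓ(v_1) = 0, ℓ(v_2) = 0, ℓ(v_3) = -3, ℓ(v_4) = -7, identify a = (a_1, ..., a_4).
a = (-3, 3, -4, -4)

Write a = (a_1, ..., a_4) in the standard basis. For each basis vector v_i, ℓ(v_i) = <v_i, a> is a linear equation in the a_j's. Collect the n equations into a matrix system V a = ℓ, where row i of V is v_i (expressed in the standard basis). Since V is invertible (lower-triangular with 1s on the diagonal, up to permutation), solve by back-substitution:
  V =
[[1, 1, 0, 0],
 [1, 1, -1, 1],
 [1, 0, 0, 0],
 [1, 0, 1, 0]]
  V a = (0, 0, -3, -7)
Solving gives a = (-3, 3, -4, -4).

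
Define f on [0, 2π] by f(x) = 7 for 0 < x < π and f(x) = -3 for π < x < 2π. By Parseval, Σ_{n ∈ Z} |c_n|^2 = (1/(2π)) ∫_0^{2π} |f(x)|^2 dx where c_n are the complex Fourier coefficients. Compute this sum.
Σ |c_n|^2 = 29

Parseval equates the L^2 energy of f (normalised by 1/(2π)) with the ℓ^2 sum of its Fourier coefficients: (1/(2π)) ∫_0^{2π} |f|^2 = Σ |c_n|^2.
Compute the left side: (1/(2π)) [∫_0^π 7^2 dx + ∫_π^{2π} (-3)^2 dx] = (1/(2π)) · (49π + 9π) = (49 + 9)/2 = 29.
So Σ_{n ∈ Z} |c_n|^2 = 29.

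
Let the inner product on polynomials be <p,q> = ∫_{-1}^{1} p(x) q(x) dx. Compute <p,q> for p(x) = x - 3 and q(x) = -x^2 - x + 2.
<p,q> = -32/3

Expand the product: p(x)·q(x) = -x^3 + 2*x^2 + 5*x - 6.
∫_{-1}^{1} of each monomial x^k gives [2/(k+1) if k even, 0 if k odd]. Integrating term-by-term (or equivalently evaluating the antiderivative F(x) = -x^4/4 + 2*x^3/3 + 5*x^2/2 - 6*x at the endpoints):
  F(1) − F(−1) = -37/12 − (91/12) = -32/3.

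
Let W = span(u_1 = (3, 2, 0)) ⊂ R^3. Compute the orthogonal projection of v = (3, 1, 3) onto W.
proj_W(v) = (33/13, 22/13, 0)

Set up U = [u_1 | ... | u_1] ∈ R^(3×1). The projector onto W = col(U) is P = U (U^T U)^(-1) U^T.
Compute U^T U =
  [13],
and U^T v = (11).
Solve U^T U · c = U^T v for the coefficients: c = (11/13). The projection is proj_W(v) = U c.
Check: (v - proj_W(v)) · u_1 = 0  (should be 0).
Result: proj_W(v) = (33/13, 22/13, 0).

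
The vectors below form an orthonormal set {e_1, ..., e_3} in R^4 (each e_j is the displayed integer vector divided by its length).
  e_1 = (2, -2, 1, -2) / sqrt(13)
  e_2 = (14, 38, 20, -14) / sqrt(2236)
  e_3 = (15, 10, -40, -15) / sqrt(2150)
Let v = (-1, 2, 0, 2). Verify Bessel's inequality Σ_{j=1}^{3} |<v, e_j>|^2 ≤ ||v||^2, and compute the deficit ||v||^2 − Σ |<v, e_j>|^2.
Σ |<v, e_j>|^2 = 17/2; ||v||^2 = 9; deficit = 1/2

Write each e_j = u_j / sqrt(<u_j, u_j>) where u_j is the displayed integer vector. Then <v, e_j> = <v, u_j> / sqrt(<u_j, u_j>), so |<v, e_j>|^2 = <v, u_j>^2 / <u_j, u_j>.
Coefficients: <v, e_1> = -10/sqrt(13), <v, e_2> = 34/sqrt(2236), <v, e_3> = -25/sqrt(2150).
Square and sum: Σ |<v, e_j>|^2 = 17/2.
Compute ||v||^2 = v·v = 9.
Deficit = 9 − 17/2 = 1/2 ≥ 0, confirming Bessel's inequality. (The deficit equals ||v − Σ <v,e_j> e_j||^2, the squared distance from v to span{e_j}.)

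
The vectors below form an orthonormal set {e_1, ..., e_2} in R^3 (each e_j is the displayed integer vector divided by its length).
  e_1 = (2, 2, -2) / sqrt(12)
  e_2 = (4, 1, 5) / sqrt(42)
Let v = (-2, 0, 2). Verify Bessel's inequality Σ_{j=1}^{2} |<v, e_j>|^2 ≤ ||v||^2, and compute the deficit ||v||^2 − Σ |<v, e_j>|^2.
Σ |<v, e_j>|^2 = 38/7; ||v||^2 = 8; deficit = 18/7

Write each e_j = u_j / sqrt(<u_j, u_j>) where u_j is the displayed integer vector. Then <v, e_j> = <v, u_j> / sqrt(<u_j, u_j>), so |<v, e_j>|^2 = <v, u_j>^2 / <u_j, u_j>.
Coefficients: <v, e_1> = -8/sqrt(12), <v, e_2> = 2/sqrt(42).
Square and sum: Σ |<v, e_j>|^2 = 38/7.
Compute ||v||^2 = v·v = 8.
Deficit = 8 − 38/7 = 18/7 ≥ 0, confirming Bessel's inequality. (The deficit equals ||v − Σ <v,e_j> e_j||^2, the squared distance from v to span{e_j}.)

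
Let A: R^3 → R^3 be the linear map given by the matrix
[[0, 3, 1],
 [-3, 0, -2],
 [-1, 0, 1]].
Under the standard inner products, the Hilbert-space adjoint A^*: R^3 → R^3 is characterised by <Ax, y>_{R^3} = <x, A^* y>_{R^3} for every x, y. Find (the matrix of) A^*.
A^* = A^T =
[[0, -3, -1],
 [3, 0, 0],
 [1, -2, 1]]

For real matrices with standard dot products, the defining identity <Ax, y> = <x, A^* y> gives (Ax)^T y = x^T (A^*) y, i.e. x^T A^T y = x^T (A^*) y. Since this holds for all x, y, we must have A^* = A^T. Therefore
A^* =
[[0, -3, -1],
 [3, 0, 0],
 [1, -2, 1]].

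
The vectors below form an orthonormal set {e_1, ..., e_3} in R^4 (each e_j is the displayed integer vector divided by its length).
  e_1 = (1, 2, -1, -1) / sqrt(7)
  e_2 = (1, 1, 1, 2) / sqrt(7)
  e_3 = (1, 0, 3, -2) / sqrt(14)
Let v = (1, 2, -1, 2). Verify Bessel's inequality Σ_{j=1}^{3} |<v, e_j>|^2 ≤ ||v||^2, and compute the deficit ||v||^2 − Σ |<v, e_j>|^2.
Σ |<v, e_j>|^2 = 10; ||v||^2 = 10; deficit = 0

Write each e_j = u_j / sqrt(<u_j, u_j>) where u_j is the displayed integer vector. Then <v, e_j> = <v, u_j> / sqrt(<u_j, u_j>), so |<v, e_j>|^2 = <v, u_j>^2 / <u_j, u_j>.
Coefficients: <v, e_1> = 4/sqrt(7), <v, e_2> = 6/sqrt(7), <v, e_3> = -6/sqrt(14).
Square and sum: Σ |<v, e_j>|^2 = 10.
Compute ||v||^2 = v·v = 10.
Deficit = 10 − 10 = 0 ≥ 0, confirming Bessel's inequality. (The deficit equals ||v − Σ <v,e_j> e_j||^2, the squared distance from v to span{e_j}.)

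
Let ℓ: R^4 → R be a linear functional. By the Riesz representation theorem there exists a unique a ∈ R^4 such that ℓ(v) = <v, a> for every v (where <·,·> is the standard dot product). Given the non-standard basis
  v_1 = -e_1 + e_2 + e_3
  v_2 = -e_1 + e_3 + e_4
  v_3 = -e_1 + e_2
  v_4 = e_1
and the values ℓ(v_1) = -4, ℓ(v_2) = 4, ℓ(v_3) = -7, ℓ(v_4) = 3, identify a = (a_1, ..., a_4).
a = (3, -4, 3, 4)

Write a = (a_1, ..., a_4) in the standard basis. For each basis vector v_i, ℓ(v_i) = <v_i, a> is a linear equation in the a_j's. Collect the n equations into a matrix system V a = ℓ, where row i of V is v_i (expressed in the standard basis). Since V is invertible (lower-triangular with 1s on the diagonal, up to permutation), solve by back-substitution:
  V =
[[-1, 1, 1, 0],
 [-1, 0, 1, 1],
 [-1, 1, 0, 0],
 [1, 0, 0, 0]]
  V a = (-4, 4, -7, 3)
Solving gives a = (3, -4, 3, 4).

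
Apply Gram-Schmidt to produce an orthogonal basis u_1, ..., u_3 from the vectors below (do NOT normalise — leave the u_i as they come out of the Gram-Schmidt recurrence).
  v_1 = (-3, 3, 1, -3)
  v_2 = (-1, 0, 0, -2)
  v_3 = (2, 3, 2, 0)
Orthogonal basis:
  u_1 = (-3, 3, 1, -3)
  u_2 = (-1/28, -27/28, -9/28, -29/28)
  u_3 = (146/59, 48/59, 75/59, -73/59)

Apply the Gram-Schmidt recurrence
  u_1 = v_1
  u_i = v_i − Σ_{j<i} ((v_i · u_j) / (u_j · u_j)) · u_j.

Step by step this gives:
  u_1 = (-3, 3, 1, -3)
  u_2 = (-1/28, -27/28, -9/28, -29/28)
  u_3 = (146/59, 48/59, 75/59, -73/59)

Orthogonality check:
  u_2 · u_1 = 0 (should be 0)
  u_3 · u_1 = 0 (should be 0)
  u_3 · u_2 = 0 (should be 0)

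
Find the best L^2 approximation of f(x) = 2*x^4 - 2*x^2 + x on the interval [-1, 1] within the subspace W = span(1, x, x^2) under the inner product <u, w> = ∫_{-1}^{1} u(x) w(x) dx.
g(x) = -2*x^2/7 + x - 6/35

The best approximation g ∈ W is the orthogonal projection of f onto W. Writing g = a_0 + a_1 x + a_2 x^2, the coefficients solve the normal equations G · a = b where
  G_{ij} = <φ_i, φ_j> and b_i = <f, φ_i>, with φ_0 = 1, φ_1 = x, φ_2 = x^2.
G =
  [2, 0, 2/3]
  [0, 2/3, 0]
  [2/3, 0, 2/5],
b = (-8/15, 2/3, -8/35).
Solving gives a_0 = -6/35, a_1 = 1, a_2 = -2/7, so
  g(x) = -2*x^2/7 + x - 6/35.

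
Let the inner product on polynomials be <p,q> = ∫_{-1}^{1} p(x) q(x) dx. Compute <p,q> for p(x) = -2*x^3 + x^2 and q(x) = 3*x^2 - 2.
<p,q> = -2/15

Expand the product: p(x)·q(x) = -6*x^5 + 3*x^4 + 4*x^3 - 2*x^2.
∫_{-1}^{1} of each monomial x^k gives [2/(k+1) if k even, 0 if k odd]. Integrating term-by-term (or equivalently evaluating the antiderivative F(x) = -x^6 + 3*x^5/5 + x^4 - 2*x^3/3 at the endpoints):
  F(1) − F(−1) = -1/15 − (1/15) = -2/15.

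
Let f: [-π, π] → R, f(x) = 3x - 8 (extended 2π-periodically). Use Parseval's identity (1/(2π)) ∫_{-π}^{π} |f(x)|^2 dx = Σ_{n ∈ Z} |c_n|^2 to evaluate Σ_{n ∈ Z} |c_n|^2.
Σ |c_n|^2 = 3π^2 + 64

Expand and integrate term by term over [-π, π]:
  ∫ (3x)^2 dx = 9·(2π^3/3); ∫ 2·3·(-8)·x dx = 0 (odd integrand); ∫ (-8)^2 dx = 64·2π.
So (1/(2π)) ∫_{-π}^{π} (3x - 8)^2 dx = 9π^2/3 + 64 = 3π^2 + 64.
Parseval ⇒ Σ |c_n|^2 = 3π^2 + 64.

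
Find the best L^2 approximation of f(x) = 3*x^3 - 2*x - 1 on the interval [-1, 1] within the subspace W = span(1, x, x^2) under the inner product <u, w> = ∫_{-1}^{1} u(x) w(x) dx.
g(x) = -x/5 - 1

The best approximation g ∈ W is the orthogonal projection of f onto W. Writing g = a_0 + a_1 x + a_2 x^2, the coefficients solve the normal equations G · a = b where
  G_{ij} = <φ_i, φ_j> and b_i = <f, φ_i>, with φ_0 = 1, φ_1 = x, φ_2 = x^2.
G =
  [2, 0, 2/3]
  [0, 2/3, 0]
  [2/3, 0, 2/5],
b = (-2, -2/15, -2/3).
Solving gives a_0 = -1, a_1 = -1/5, a_2 = 0, so
  g(x) = -x/5 - 1.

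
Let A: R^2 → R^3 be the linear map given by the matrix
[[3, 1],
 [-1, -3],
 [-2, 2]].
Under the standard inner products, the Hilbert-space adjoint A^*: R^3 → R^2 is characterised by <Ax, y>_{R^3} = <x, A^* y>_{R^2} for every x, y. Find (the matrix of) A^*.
A^* = A^T =
[[3, -1, -2],
 [1, -3, 2]]

For real matrices with standard dot products, the defining identity <Ax, y> = <x, A^* y> gives (Ax)^T y = x^T (A^*) y, i.e. x^T A^T y = x^T (A^*) y. Since this holds for all x, y, we must have A^* = A^T. Therefore
A^* =
[[3, -1, -2],
 [1, -3, 2]].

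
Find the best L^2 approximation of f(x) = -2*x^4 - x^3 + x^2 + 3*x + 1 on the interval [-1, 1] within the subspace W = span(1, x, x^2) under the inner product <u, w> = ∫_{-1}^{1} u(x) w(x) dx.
g(x) = -5*x^2/7 + 12*x/5 + 41/35

The best approximation g ∈ W is the orthogonal projection of f onto W. Writing g = a_0 + a_1 x + a_2 x^2, the coefficients solve the normal equations G · a = b where
  G_{ij} = <φ_i, φ_j> and b_i = <f, φ_i>, with φ_0 = 1, φ_1 = x, φ_2 = x^2.
G =
  [2, 0, 2/3]
  [0, 2/3, 0]
  [2/3, 0, 2/5],
b = (28/15, 8/5, 52/105).
Solving gives a_0 = 41/35, a_1 = 12/5, a_2 = -5/7, so
  g(x) = -5*x^2/7 + 12*x/5 + 41/35.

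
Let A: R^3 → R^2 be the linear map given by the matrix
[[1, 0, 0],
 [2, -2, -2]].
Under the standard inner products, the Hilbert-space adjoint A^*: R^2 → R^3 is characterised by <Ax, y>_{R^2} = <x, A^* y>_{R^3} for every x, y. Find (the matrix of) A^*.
A^* = A^T =
[[1, 2],
 [0, -2],
 [0, -2]]

For real matrices with standard dot products, the defining identity <Ax, y> = <x, A^* y> gives (Ax)^T y = x^T (A^*) y, i.e. x^T A^T y = x^T (A^*) y. Since this holds for all x, y, we must have A^* = A^T. Therefore
A^* =
[[1, 2],
 [0, -2],
 [0, -2]].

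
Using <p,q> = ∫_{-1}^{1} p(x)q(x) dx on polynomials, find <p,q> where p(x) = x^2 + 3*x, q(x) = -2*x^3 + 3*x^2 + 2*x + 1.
<p,q> = 52/15

Expand the product: p(x)·q(x) = -2*x^5 - 3*x^4 + 11*x^3 + 7*x^2 + 3*x.
∫_{-1}^{1} of each monomial x^k gives [2/(k+1) if k even, 0 if k odd]. Integrating term-by-term (or equivalently evaluating the antiderivative F(x) = -x^6/3 - 3*x^5/5 + 11*x^4/4 + 7*x^3/3 + 3*x^2/2 at the endpoints):
  F(1) − F(−1) = 113/20 − (131/60) = 52/15.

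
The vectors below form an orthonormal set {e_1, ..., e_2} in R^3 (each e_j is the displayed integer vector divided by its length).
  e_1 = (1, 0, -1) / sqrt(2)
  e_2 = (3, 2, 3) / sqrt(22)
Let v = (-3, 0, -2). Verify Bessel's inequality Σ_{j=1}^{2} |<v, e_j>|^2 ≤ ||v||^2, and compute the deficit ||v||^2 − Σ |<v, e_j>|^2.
Σ |<v, e_j>|^2 = 118/11; ||v||^2 = 13; deficit = 25/11

Write each e_j = u_j / sqrt(<u_j, u_j>) where u_j is the displayed integer vector. Then <v, e_j> = <v, u_j> / sqrt(<u_j, u_j>), so |<v, e_j>|^2 = <v, u_j>^2 / <u_j, u_j>.
Coefficients: <v, e_1> = -1/sqrt(2), <v, e_2> = -15/sqrt(22).
Square and sum: Σ |<v, e_j>|^2 = 118/11.
Compute ||v||^2 = v·v = 13.
Deficit = 13 − 118/11 = 25/11 ≥ 0, confirming Bessel's inequality. (The deficit equals ||v − Σ <v,e_j> e_j||^2, the squared distance from v to span{e_j}.)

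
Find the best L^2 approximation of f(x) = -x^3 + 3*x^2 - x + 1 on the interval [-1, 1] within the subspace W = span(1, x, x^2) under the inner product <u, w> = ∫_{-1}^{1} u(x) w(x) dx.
g(x) = 3*x^2 - 8*x/5 + 1

The best approximation g ∈ W is the orthogonal projection of f onto W. Writing g = a_0 + a_1 x + a_2 x^2, the coefficients solve the normal equations G · a = b where
  G_{ij} = <φ_i, φ_j> and b_i = <f, φ_i>, with φ_0 = 1, φ_1 = x, φ_2 = x^2.
G =
  [2, 0, 2/3]
  [0, 2/3, 0]
  [2/3, 0, 2/5],
b = (4, -16/15, 28/15).
Solving gives a_0 = 1, a_1 = -8/5, a_2 = 3, so
  g(x) = 3*x^2 - 8*x/5 + 1.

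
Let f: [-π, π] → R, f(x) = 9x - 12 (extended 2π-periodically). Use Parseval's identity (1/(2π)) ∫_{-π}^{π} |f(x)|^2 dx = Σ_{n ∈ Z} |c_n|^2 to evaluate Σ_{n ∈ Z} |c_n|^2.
Σ |c_n|^2 = 27π^2 + 144

Expand and integrate term by term over [-π, π]:
  ∫ (9x)^2 dx = 81·(2π^3/3); ∫ 2·9·(-12)·x dx = 0 (odd integrand); ∫ (-12)^2 dx = 144·2π.
So (1/(2π)) ∫_{-π}^{π} (9x - 12)^2 dx = 81π^2/3 + 144 = 27π^2 + 144.
Parseval ⇒ Σ |c_n|^2 = 27π^2 + 144.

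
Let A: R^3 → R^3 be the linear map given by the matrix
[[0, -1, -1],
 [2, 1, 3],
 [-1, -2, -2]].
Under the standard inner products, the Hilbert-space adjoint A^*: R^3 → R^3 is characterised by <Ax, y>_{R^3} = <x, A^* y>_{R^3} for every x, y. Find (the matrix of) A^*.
A^* = A^T =
[[0, 2, -1],
 [-1, 1, -2],
 [-1, 3, -2]]

For real matrices with standard dot products, the defining identity <Ax, y> = <x, A^* y> gives (Ax)^T y = x^T (A^*) y, i.e. x^T A^T y = x^T (A^*) y. Since this holds for all x, y, we must have A^* = A^T. Therefore
A^* =
[[0, 2, -1],
 [-1, 1, -2],
 [-1, 3, -2]].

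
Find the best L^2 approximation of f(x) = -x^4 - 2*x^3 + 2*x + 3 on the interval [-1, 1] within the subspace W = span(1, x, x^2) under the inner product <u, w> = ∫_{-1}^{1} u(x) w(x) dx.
g(x) = -6*x^2/7 + 4*x/5 + 108/35

The best approximation g ∈ W is the orthogonal projection of f onto W. Writing g = a_0 + a_1 x + a_2 x^2, the coefficients solve the normal equations G · a = b where
  G_{ij} = <φ_i, φ_j> and b_i = <f, φ_i>, with φ_0 = 1, φ_1 = x, φ_2 = x^2.
G =
  [2, 0, 2/3]
  [0, 2/3, 0]
  [2/3, 0, 2/5],
b = (28/5, 8/15, 12/7).
Solving gives a_0 = 108/35, a_1 = 4/5, a_2 = -6/7, so
  g(x) = -6*x^2/7 + 4*x/5 + 108/35.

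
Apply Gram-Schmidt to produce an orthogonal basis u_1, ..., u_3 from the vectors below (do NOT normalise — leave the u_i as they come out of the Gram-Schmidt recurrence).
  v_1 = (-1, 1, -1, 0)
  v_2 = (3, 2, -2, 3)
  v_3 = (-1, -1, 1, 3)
Orthogonal basis:
  u_1 = (-1, 1, -1, 0)
  u_2 = (10/3, 5/3, -5/3, 3)
  u_3 = (-18/11, -9/11, 9/11, 30/11)

Apply the Gram-Schmidt recurrence
  u_1 = v_1
  u_i = v_i − Σ_{j<i} ((v_i · u_j) / (u_j · u_j)) · u_j.

Step by step this gives:
  u_1 = (-1, 1, -1, 0)
  u_2 = (10/3, 5/3, -5/3, 3)
  u_3 = (-18/11, -9/11, 9/11, 30/11)

Orthogonality check:
  u_2 · u_1 = 0 (should be 0)
  u_3 · u_1 = 0 (should be 0)
  u_3 · u_2 = 0 (should be 0)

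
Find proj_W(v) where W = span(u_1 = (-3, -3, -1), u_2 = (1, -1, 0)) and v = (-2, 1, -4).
proj_W(v) = (-99/38, 15/38, -7/19)

Set up U = [u_1 | ... | u_2] ∈ R^(3×2). The projector onto W = col(U) is P = U (U^T U)^(-1) U^T.
Compute U^T U =
  [19, 0]
  [0, 2],
and U^T v = (7, -3).
Solve U^T U · c = U^T v for the coefficients: c = (7/19, -3/2). The projection is proj_W(v) = U c.
Check: (v - proj_W(v)) · u_1 = 0  (should be 0).
Check: (v - proj_W(v)) · u_2 = 0  (should be 0).
Result: proj_W(v) = (-99/38, 15/38, -7/19).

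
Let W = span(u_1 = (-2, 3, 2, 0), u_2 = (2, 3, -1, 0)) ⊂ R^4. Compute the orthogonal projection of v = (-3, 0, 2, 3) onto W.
proj_W(v) = (-660/229, -6/229, 494/229, 0)

Set up U = [u_1 | ... | u_2] ∈ R^(4×2). The projector onto W = col(U) is P = U (U^T U)^(-1) U^T.
Compute U^T U =
  [17, 3]
  [3, 14],
and U^T v = (10, -8).
Solve U^T U · c = U^T v for the coefficients: c = (164/229, -166/229). The projection is proj_W(v) = U c.
Check: (v - proj_W(v)) · u_1 = 0  (should be 0).
Check: (v - proj_W(v)) · u_2 = 0  (should be 0).
Result: proj_W(v) = (-660/229, -6/229, 494/229, 0).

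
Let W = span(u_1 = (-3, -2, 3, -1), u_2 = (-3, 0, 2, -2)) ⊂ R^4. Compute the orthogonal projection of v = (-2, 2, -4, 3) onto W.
proj_W(v) = (24/17, 5/3, -181/102, 11/102)

Set up U = [u_1 | ... | u_2] ∈ R^(4×2). The projector onto W = col(U) is P = U (U^T U)^(-1) U^T.
Compute U^T U =
  [23, 17]
  [17, 17],
and U^T v = (-13, -8).
Solve U^T U · c = U^T v for the coefficients: c = (-5/6, 37/102). The projection is proj_W(v) = U c.
Check: (v - proj_W(v)) · u_1 = 0  (should be 0).
Check: (v - proj_W(v)) · u_2 = 0  (should be 0).
Result: proj_W(v) = (24/17, 5/3, -181/102, 11/102).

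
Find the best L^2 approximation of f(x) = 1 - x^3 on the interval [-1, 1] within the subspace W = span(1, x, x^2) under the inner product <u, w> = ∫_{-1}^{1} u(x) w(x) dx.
g(x) = 1 - 3*x/5

The best approximation g ∈ W is the orthogonal projection of f onto W. Writing g = a_0 + a_1 x + a_2 x^2, the coefficients solve the normal equations G · a = b where
  G_{ij} = <φ_i, φ_j> and b_i = <f, φ_i>, with φ_0 = 1, φ_1 = x, φ_2 = x^2.
G =
  [2, 0, 2/3]
  [0, 2/3, 0]
  [2/3, 0, 2/5],
b = (2, -2/5, 2/3).
Solving gives a_0 = 1, a_1 = -3/5, a_2 = 0, so
  g(x) = 1 - 3*x/5.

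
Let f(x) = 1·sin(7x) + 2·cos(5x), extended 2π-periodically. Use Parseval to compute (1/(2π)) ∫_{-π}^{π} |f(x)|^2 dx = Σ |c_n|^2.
Σ |c_n|^2 = 5/2

Expand |f|^2 and use orthogonality of {sin(nx), cos(mx)} on [-π, π]:
  ∫_{-π}^{π} sin(nx)^2 dx = π, ∫ cos(mx)^2 dx = π, and cross terms integrate to 0.
So ∫_{-π}^{π} f(x)^2 dx = 1^2 · π + 2^2 · π = (1 + 4)π.
Divide by 2π: (1 + 4)/2 = 5/2.
By Parseval, this equals Σ |c_n|^2.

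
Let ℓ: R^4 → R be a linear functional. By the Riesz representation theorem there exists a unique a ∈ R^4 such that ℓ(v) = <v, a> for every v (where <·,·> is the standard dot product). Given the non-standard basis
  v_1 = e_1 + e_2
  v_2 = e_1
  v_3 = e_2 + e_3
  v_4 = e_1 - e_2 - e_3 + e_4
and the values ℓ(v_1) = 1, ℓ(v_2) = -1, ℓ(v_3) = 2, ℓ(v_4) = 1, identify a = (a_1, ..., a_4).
a = (-1, 2, 0, 4)

Write a = (a_1, ..., a_4) in the standard basis. For each basis vector v_i, ℓ(v_i) = <v_i, a> is a linear equation in the a_j's. Collect the n equations into a matrix system V a = ℓ, where row i of V is v_i (expressed in the standard basis). Since V is invertible (lower-triangular with 1s on the diagonal, up to permutation), solve by back-substitution:
  V =
[[1, 1, 0, 0],
 [1, 0, 0, 0],
 [0, 1, 1, 0],
 [1, -1, -1, 1]]
  V a = (1, -1, 2, 1)
Solving gives a = (-1, 2, 0, 4).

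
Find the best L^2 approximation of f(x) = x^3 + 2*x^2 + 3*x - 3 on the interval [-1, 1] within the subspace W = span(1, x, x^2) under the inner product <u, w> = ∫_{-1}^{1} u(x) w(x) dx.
g(x) = 2*x^2 + 18*x/5 - 3

The best approximation g ∈ W is the orthogonal projection of f onto W. Writing g = a_0 + a_1 x + a_2 x^2, the coefficients solve the normal equations G · a = b where
  G_{ij} = <φ_i, φ_j> and b_i = <f, φ_i>, with φ_0 = 1, φ_1 = x, φ_2 = x^2.
G =
  [2, 0, 2/3]
  [0, 2/3, 0]
  [2/3, 0, 2/5],
b = (-14/3, 12/5, -6/5).
Solving gives a_0 = -3, a_1 = 18/5, a_2 = 2, so
  g(x) = 2*x^2 + 18*x/5 - 3.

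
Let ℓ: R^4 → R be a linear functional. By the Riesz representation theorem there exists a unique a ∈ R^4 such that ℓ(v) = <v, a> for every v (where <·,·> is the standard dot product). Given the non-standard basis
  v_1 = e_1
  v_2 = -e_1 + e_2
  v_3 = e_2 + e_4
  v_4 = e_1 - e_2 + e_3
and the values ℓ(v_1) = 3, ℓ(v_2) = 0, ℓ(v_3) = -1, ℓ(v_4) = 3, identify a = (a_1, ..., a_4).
a = (3, 3, 3, -4)

Write a = (a_1, ..., a_4) in the standard basis. For each basis vector v_i, ℓ(v_i) = <v_i, a> is a linear equation in the a_j's. Collect the n equations into a matrix system V a = ℓ, where row i of V is v_i (expressed in the standard basis). Since V is invertible (lower-triangular with 1s on the diagonal, up to permutation), solve by back-substitution:
  V =
[[1, 0, 0, 0],
 [-1, 1, 0, 0],
 [0, 1, 0, 1],
 [1, -1, 1, 0]]
  V a = (3, 0, -1, 3)
Solving gives a = (3, 3, 3, -4).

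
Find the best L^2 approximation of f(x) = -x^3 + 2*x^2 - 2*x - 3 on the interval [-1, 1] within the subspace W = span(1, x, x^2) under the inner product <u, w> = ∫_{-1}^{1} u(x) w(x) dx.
g(x) = 2*x^2 - 13*x/5 - 3

The best approximation g ∈ W is the orthogonal projection of f onto W. Writing g = a_0 + a_1 x + a_2 x^2, the coefficients solve the normal equations G · a = b where
  G_{ij} = <φ_i, φ_j> and b_i = <f, φ_i>, with φ_0 = 1, φ_1 = x, φ_2 = x^2.
G =
  [2, 0, 2/3]
  [0, 2/3, 0]
  [2/3, 0, 2/5],
b = (-14/3, -26/15, -6/5).
Solving gives a_0 = -3, a_1 = -13/5, a_2 = 2, so
  g(x) = 2*x^2 - 13*x/5 - 3.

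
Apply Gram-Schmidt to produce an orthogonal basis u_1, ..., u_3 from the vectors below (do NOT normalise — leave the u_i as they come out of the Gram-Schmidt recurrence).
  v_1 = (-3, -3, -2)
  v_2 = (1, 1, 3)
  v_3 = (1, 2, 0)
Orthogonal basis:
  u_1 = (-3, -3, -2)
  u_2 = (-7/11, -7/11, 21/11)
  u_3 = (-1/2, 1/2, 0)

Apply the Gram-Schmidt recurrence
  u_1 = v_1
  u_i = v_i − Σ_{j<i} ((v_i · u_j) / (u_j · u_j)) · u_j.

Step by step this gives:
  u_1 = (-3, -3, -2)
  u_2 = (-7/11, -7/11, 21/11)
  u_3 = (-1/2, 1/2, 0)

Orthogonality check:
  u_2 · u_1 = 0 (should be 0)
  u_3 · u_1 = 0 (should be 0)
  u_3 · u_2 = 0 (should be 0)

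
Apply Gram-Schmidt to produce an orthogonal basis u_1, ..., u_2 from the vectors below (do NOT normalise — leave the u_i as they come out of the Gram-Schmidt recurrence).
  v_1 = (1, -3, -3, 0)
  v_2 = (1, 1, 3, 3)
Orthogonal basis:
  u_1 = (1, -3, -3, 0)
  u_2 = (30/19, -14/19, 24/19, 3)

Apply the Gram-Schmidt recurrence
  u_1 = v_1
  u_i = v_i − Σ_{j<i} ((v_i · u_j) / (u_j · u_j)) · u_j.

Step by step this gives:
  u_1 = (1, -3, -3, 0)
  u_2 = (30/19, -14/19, 24/19, 3)

Orthogonality check:
  u_2 · u_1 = 0 (should be 0)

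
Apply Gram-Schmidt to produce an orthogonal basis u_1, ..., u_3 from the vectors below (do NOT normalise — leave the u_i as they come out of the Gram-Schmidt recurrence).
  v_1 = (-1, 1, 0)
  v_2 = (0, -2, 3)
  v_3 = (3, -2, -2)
Orthogonal basis:
  u_1 = (-1, 1, 0)
  u_2 = (-1, -1, 3)
  u_3 = (-3/22, -3/22, -1/11)

Apply the Gram-Schmidt recurrence
  u_1 = v_1
  u_i = v_i − Σ_{j<i} ((v_i · u_j) / (u_j · u_j)) · u_j.

Step by step this gives:
  u_1 = (-1, 1, 0)
  u_2 = (-1, -1, 3)
  u_3 = (-3/22, -3/22, -1/11)

Orthogonality check:
  u_2 · u_1 = 0 (should be 0)
  u_3 · u_1 = 0 (should be 0)
  u_3 · u_2 = 0 (should be 0)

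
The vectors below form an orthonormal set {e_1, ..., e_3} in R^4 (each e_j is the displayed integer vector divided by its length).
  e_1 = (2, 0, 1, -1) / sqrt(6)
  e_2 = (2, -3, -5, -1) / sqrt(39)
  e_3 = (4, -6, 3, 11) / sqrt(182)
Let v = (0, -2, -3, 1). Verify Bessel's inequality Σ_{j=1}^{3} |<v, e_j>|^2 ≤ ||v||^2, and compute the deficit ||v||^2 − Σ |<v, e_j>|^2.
Σ |<v, e_j>|^2 = 14; ||v||^2 = 14; deficit = 0

Write each e_j = u_j / sqrt(<u_j, u_j>) where u_j is the displayed integer vector. Then <v, e_j> = <v, u_j> / sqrt(<u_j, u_j>), so |<v, e_j>|^2 = <v, u_j>^2 / <u_j, u_j>.
Coefficients: <v, e_1> = -4/sqrt(6), <v, e_2> = 20/sqrt(39), <v, e_3> = 14/sqrt(182).
Square and sum: Σ |<v, e_j>|^2 = 14.
Compute ||v||^2 = v·v = 14.
Deficit = 14 − 14 = 0 ≥ 0, confirming Bessel's inequality. (The deficit equals ||v − Σ <v,e_j> e_j||^2, the squared distance from v to span{e_j}.)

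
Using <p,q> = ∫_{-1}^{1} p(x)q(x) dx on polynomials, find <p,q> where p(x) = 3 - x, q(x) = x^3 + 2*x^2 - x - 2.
<p,q> = -116/15

Expand the product: p(x)·q(x) = -x^4 + x^3 + 7*x^2 - x - 6.
∫_{-1}^{1} of each monomial x^k gives [2/(k+1) if k even, 0 if k odd]. Integrating term-by-term (or equivalently evaluating the antiderivative F(x) = -x^5/5 + x^4/4 + 7*x^3/3 - x^2/2 - 6*x at the endpoints):
  F(1) − F(−1) = -247/60 − (217/60) = -116/15.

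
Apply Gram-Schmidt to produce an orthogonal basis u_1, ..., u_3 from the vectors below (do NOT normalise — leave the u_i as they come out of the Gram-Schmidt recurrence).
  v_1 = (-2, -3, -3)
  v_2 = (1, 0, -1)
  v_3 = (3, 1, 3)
Orthogonal basis:
  u_1 = (-2, -3, -3)
  u_2 = (12/11, 3/22, -19/22)
  u_3 = (39/43, -65/43, 39/43)

Apply the Gram-Schmidt recurrence
  u_1 = v_1
  u_i = v_i − Σ_{j<i} ((v_i · u_j) / (u_j · u_j)) · u_j.

Step by step this gives:
  u_1 = (-2, -3, -3)
  u_2 = (12/11, 3/22, -19/22)
  u_3 = (39/43, -65/43, 39/43)

Orthogonality check:
  u_2 · u_1 = 0 (should be 0)
  u_3 · u_1 = 0 (should be 0)
  u_3 · u_2 = 0 (should be 0)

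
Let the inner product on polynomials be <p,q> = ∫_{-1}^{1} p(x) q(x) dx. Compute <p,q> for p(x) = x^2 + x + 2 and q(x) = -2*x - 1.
<p,q> = -6

Expand the product: p(x)·q(x) = -2*x^3 - 3*x^2 - 5*x - 2.
∫_{-1}^{1} of each monomial x^k gives [2/(k+1) if k even, 0 if k odd]. Integrating term-by-term (or equivalently evaluating the antiderivative F(x) = -x^4/2 - x^3 - 5*x^2/2 - 2*x at the endpoints):
  F(1) − F(−1) = -6 − (0) = -6.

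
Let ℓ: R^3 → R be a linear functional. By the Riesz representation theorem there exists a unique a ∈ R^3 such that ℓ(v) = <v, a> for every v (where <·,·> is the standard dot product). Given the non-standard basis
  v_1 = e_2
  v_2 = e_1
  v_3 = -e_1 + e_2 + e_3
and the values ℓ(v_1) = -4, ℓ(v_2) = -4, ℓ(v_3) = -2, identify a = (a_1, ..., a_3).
a = (-4, -4, -2)

Write a = (a_1, ..., a_3) in the standard basis. For each basis vector v_i, ℓ(v_i) = <v_i, a> is a linear equation in the a_j's. Collect the n equations into a matrix system V a = ℓ, where row i of V is v_i (expressed in the standard basis). Since V is invertible (lower-triangular with 1s on the diagonal, up to permutation), solve by back-substitution:
  V =
[[0, 1, 0],
 [1, 0, 0],
 [-1, 1, 1]]
  V a = (-4, -4, -2)
Solving gives a = (-4, -4, -2).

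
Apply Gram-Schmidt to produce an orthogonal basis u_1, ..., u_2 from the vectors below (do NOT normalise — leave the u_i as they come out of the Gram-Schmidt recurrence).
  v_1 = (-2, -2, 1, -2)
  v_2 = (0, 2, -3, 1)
Orthogonal basis:
  u_1 = (-2, -2, 1, -2)
  u_2 = (-18/13, 8/13, -30/13, -5/13)

Apply the Gram-Schmidt recurrence
  u_1 = v_1
  u_i = v_i − Σ_{j<i} ((v_i · u_j) / (u_j · u_j)) · u_j.

Step by step this gives:
  u_1 = (-2, -2, 1, -2)
  u_2 = (-18/13, 8/13, -30/13, -5/13)

Orthogonality check:
  u_2 · u_1 = 0 (should be 0)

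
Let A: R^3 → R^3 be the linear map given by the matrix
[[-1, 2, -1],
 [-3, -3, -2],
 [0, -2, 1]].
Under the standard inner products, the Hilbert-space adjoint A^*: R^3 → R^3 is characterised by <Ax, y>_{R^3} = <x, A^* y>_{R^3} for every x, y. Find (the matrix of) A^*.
A^* = A^T =
[[-1, -3, 0],
 [2, -3, -2],
 [-1, -2, 1]]

For real matrices with standard dot products, the defining identity <Ax, y> = <x, A^* y> gives (Ax)^T y = x^T (A^*) y, i.e. x^T A^T y = x^T (A^*) y. Since this holds for all x, y, we must have A^* = A^T. Therefore
A^* =
[[-1, -3, 0],
 [2, -3, -2],
 [-1, -2, 1]].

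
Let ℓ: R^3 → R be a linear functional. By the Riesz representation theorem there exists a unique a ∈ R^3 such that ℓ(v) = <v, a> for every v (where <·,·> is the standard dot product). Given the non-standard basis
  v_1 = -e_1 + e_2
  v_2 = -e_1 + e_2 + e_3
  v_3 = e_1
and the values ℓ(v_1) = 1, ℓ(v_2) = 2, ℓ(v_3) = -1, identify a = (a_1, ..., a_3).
a = (-1, 0, 1)

Write a = (a_1, ..., a_3) in the standard basis. For each basis vector v_i, ℓ(v_i) = <v_i, a> is a linear equation in the a_j's. Collect the n equations into a matrix system V a = ℓ, where row i of V is v_i (expressed in the standard basis). Since V is invertible (lower-triangular with 1s on the diagonal, up to permutation), solve by back-substitution:
  V =
[[-1, 1, 0],
 [-1, 1, 1],
 [1, 0, 0]]
  V a = (1, 2, -1)
Solving gives a = (-1, 0, 1).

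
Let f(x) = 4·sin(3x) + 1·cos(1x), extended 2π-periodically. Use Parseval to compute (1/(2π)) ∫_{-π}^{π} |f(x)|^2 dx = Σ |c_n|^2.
Σ |c_n|^2 = 17/2

Expand |f|^2 and use orthogonality of {sin(nx), cos(mx)} on [-π, π]:
  ∫_{-π}^{π} sin(nx)^2 dx = π, ∫ cos(mx)^2 dx = π, and cross terms integrate to 0.
So ∫_{-π}^{π} f(x)^2 dx = 4^2 · π + 1^2 · π = (16 + 1)π.
Divide by 2π: (16 + 1)/2 = 17/2.
By Parseval, this equals Σ |c_n|^2.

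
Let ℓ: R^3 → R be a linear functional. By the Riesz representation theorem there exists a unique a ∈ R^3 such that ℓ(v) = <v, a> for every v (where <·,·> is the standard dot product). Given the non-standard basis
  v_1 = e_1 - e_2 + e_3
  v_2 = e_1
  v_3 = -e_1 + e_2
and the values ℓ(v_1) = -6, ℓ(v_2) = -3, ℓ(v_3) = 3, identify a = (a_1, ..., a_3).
a = (-3, 0, -3)

Write a = (a_1, ..., a_3) in the standard basis. For each basis vector v_i, ℓ(v_i) = <v_i, a> is a linear equation in the a_j's. Collect the n equations into a matrix system V a = ℓ, where row i of V is v_i (expressed in the standard basis). Since V is invertible (lower-triangular with 1s on the diagonal, up to permutation), solve by back-substitution:
  V =
[[1, -1, 1],
 [1, 0, 0],
 [-1, 1, 0]]
  V a = (-6, -3, 3)
Solving gives a = (-3, 0, -3).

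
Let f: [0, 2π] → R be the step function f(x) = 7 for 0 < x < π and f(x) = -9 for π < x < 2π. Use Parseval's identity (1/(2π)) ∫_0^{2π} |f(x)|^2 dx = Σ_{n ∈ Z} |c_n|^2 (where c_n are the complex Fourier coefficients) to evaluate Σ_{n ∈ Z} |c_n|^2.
Σ |c_n|^2 = 65

Parseval equates the L^2 energy of f (normalised by 1/(2π)) with the ℓ^2 sum of its Fourier coefficients: (1/(2π)) ∫_0^{2π} |f|^2 = Σ |c_n|^2.
Compute the left side: (1/(2π)) [∫_0^π 7^2 dx + ∫_π^{2π} (-9)^2 dx] = (1/(2π)) · (49π + 81π) = (49 + 81)/2 = 65.
So Σ_{n ∈ Z} |c_n|^2 = 65.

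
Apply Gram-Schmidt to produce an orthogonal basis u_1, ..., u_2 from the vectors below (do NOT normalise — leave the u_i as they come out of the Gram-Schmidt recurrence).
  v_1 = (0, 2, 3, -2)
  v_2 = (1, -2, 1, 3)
Orthogonal basis:
  u_1 = (0, 2, 3, -2)
  u_2 = (1, -20/17, 38/17, 37/17)

Apply the Gram-Schmidt recurrence
  u_1 = v_1
  u_i = v_i − Σ_{j<i} ((v_i · u_j) / (u_j · u_j)) · u_j.

Step by step this gives:
  u_1 = (0, 2, 3, -2)
  u_2 = (1, -20/17, 38/17, 37/17)

Orthogonality check:
  u_2 · u_1 = 0 (should be 0)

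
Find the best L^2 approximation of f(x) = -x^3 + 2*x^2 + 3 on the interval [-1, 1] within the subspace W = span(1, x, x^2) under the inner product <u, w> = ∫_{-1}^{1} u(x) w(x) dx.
g(x) = 2*x^2 - 3*x/5 + 3

The best approximation g ∈ W is the orthogonal projection of f onto W. Writing g = a_0 + a_1 x + a_2 x^2, the coefficients solve the normal equations G · a = b where
  G_{ij} = <φ_i, φ_j> and b_i = <f, φ_i>, with φ_0 = 1, φ_1 = x, φ_2 = x^2.
G =
  [2, 0, 2/3]
  [0, 2/3, 0]
  [2/3, 0, 2/5],
b = (22/3, -2/5, 14/5).
Solving gives a_0 = 3, a_1 = -3/5, a_2 = 2, so
  g(x) = 2*x^2 - 3*x/5 + 3.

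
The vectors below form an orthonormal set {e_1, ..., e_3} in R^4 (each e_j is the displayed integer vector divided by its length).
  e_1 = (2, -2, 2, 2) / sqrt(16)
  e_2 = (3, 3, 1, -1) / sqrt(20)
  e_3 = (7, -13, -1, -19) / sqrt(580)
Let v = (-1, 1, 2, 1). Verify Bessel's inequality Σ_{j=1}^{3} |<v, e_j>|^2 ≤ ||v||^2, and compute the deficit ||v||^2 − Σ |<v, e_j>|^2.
Σ |<v, e_j>|^2 = 371/116; ||v||^2 = 7; deficit = 441/116

Write each e_j = u_j / sqrt(<u_j, u_j>) where u_j is the displayed integer vector. Then <v, e_j> = <v, u_j> / sqrt(<u_j, u_j>), so |<v, e_j>|^2 = <v, u_j>^2 / <u_j, u_j>.
Coefficients: <v, e_1> = 2/sqrt(16), <v, e_2> = 1/sqrt(20), <v, e_3> = -41/sqrt(580).
Square and sum: Σ |<v, e_j>|^2 = 371/116.
Compute ||v||^2 = v·v = 7.
Deficit = 7 − 371/116 = 441/116 ≥ 0, confirming Bessel's inequality. (The deficit equals ||v − Σ <v,e_j> e_j||^2, the squared distance from v to span{e_j}.)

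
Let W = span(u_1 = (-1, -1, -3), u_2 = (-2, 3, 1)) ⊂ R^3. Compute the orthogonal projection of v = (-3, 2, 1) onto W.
proj_W(v) = (-49/23, 127/46, 21/46)

Set up U = [u_1 | ... | u_2] ∈ R^(3×2). The projector onto W = col(U) is P = U (U^T U)^(-1) U^T.
Compute U^T U =
  [11, -4]
  [-4, 14],
and U^T v = (-2, 13).
Solve U^T U · c = U^T v for the coefficients: c = (4/23, 45/46). The projection is proj_W(v) = U c.
Check: (v - proj_W(v)) · u_1 = 0  (should be 0).
Check: (v - proj_W(v)) · u_2 = 0  (should be 0).
Result: proj_W(v) = (-49/23, 127/46, 21/46).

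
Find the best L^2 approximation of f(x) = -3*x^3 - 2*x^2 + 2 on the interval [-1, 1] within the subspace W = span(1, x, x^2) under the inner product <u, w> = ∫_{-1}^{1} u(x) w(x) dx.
g(x) = -2*x^2 - 9*x/5 + 2

The best approximation g ∈ W is the orthogonal projection of f onto W. Writing g = a_0 + a_1 x + a_2 x^2, the coefficients solve the normal equations G · a = b where
  G_{ij} = <φ_i, φ_j> and b_i = <f, φ_i>, with φ_0 = 1, φ_1 = x, φ_2 = x^2.
G =
  [2, 0, 2/3]
  [0, 2/3, 0]
  [2/3, 0, 2/5],
b = (8/3, -6/5, 8/15).
Solving gives a_0 = 2, a_1 = -9/5, a_2 = -2, so
  g(x) = -2*x^2 - 9*x/5 + 2.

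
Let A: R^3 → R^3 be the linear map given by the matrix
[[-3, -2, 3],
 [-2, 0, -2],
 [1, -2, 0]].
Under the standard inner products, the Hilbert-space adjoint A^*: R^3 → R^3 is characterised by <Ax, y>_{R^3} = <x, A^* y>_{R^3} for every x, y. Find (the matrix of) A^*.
A^* = A^T =
[[-3, -2, 1],
 [-2, 0, -2],
 [3, -2, 0]]

For real matrices with standard dot products, the defining identity <Ax, y> = <x, A^* y> gives (Ax)^T y = x^T (A^*) y, i.e. x^T A^T y = x^T (A^*) y. Since this holds for all x, y, we must have A^* = A^T. Therefore
A^* =
[[-3, -2, 1],
 [-2, 0, -2],
 [3, -2, 0]].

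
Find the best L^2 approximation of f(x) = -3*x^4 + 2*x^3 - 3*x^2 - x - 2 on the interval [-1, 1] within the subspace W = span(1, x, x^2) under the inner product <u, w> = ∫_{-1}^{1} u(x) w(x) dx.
g(x) = -39*x^2/7 + x/5 - 61/35

The best approximation g ∈ W is the orthogonal projection of f onto W. Writing g = a_0 + a_1 x + a_2 x^2, the coefficients solve the normal equations G · a = b where
  G_{ij} = <φ_i, φ_j> and b_i = <f, φ_i>, with φ_0 = 1, φ_1 = x, φ_2 = x^2.
G =
  [2, 0, 2/3]
  [0, 2/3, 0]
  [2/3, 0, 2/5],
b = (-36/5, 2/15, -356/105).
Solving gives a_0 = -61/35, a_1 = 1/5, a_2 = -39/7, so
  g(x) = -39*x^2/7 + x/5 - 61/35.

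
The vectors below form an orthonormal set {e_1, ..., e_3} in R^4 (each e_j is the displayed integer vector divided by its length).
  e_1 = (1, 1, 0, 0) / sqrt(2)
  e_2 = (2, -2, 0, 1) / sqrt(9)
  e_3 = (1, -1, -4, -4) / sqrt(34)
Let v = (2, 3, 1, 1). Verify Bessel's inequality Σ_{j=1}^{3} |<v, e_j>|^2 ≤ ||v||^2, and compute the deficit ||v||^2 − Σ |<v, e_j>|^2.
Σ |<v, e_j>|^2 = 2294/153; ||v||^2 = 15; deficit = 1/153

Write each e_j = u_j / sqrt(<u_j, u_j>) where u_j is the displayed integer vector. Then <v, e_j> = <v, u_j> / sqrt(<u_j, u_j>), so |<v, e_j>|^2 = <v, u_j>^2 / <u_j, u_j>.
Coefficients: <v, e_1> = 5/sqrt(2), <v, e_2> = -1/sqrt(9), <v, e_3> = -9/sqrt(34).
Square and sum: Σ |<v, e_j>|^2 = 2294/153.
Compute ||v||^2 = v·v = 15.
Deficit = 15 − 2294/153 = 1/153 ≥ 0, confirming Bessel's inequality. (The deficit equals ||v − Σ <v,e_j> e_j||^2, the squared distance from v to span{e_j}.)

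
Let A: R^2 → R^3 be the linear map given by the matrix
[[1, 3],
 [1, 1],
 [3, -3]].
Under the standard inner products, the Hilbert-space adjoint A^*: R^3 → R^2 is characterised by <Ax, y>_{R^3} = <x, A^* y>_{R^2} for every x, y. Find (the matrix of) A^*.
A^* = A^T =
[[1, 1, 3],
 [3, 1, -3]]

For real matrices with standard dot products, the defining identity <Ax, y> = <x, A^* y> gives (Ax)^T y = x^T (A^*) y, i.e. x^T A^T y = x^T (A^*) y. Since this holds for all x, y, we must have A^* = A^T. Therefore
A^* =
[[1, 1, 3],
 [3, 1, -3]].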